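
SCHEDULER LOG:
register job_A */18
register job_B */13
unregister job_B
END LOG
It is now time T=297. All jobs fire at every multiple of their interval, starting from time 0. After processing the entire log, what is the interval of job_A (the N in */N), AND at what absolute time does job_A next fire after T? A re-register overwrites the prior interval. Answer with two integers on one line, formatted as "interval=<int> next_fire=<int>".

Op 1: register job_A */18 -> active={job_A:*/18}
Op 2: register job_B */13 -> active={job_A:*/18, job_B:*/13}
Op 3: unregister job_B -> active={job_A:*/18}
Final interval of job_A = 18
Next fire of job_A after T=297: (297//18+1)*18 = 306

Answer: interval=18 next_fire=306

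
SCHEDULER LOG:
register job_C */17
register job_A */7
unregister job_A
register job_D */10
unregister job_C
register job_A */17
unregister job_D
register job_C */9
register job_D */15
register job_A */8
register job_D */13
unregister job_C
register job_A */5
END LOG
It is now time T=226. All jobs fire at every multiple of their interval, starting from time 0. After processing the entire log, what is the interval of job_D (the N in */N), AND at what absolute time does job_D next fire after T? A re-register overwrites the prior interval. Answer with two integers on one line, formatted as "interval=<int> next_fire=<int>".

Op 1: register job_C */17 -> active={job_C:*/17}
Op 2: register job_A */7 -> active={job_A:*/7, job_C:*/17}
Op 3: unregister job_A -> active={job_C:*/17}
Op 4: register job_D */10 -> active={job_C:*/17, job_D:*/10}
Op 5: unregister job_C -> active={job_D:*/10}
Op 6: register job_A */17 -> active={job_A:*/17, job_D:*/10}
Op 7: unregister job_D -> active={job_A:*/17}
Op 8: register job_C */9 -> active={job_A:*/17, job_C:*/9}
Op 9: register job_D */15 -> active={job_A:*/17, job_C:*/9, job_D:*/15}
Op 10: register job_A */8 -> active={job_A:*/8, job_C:*/9, job_D:*/15}
Op 11: register job_D */13 -> active={job_A:*/8, job_C:*/9, job_D:*/13}
Op 12: unregister job_C -> active={job_A:*/8, job_D:*/13}
Op 13: register job_A */5 -> active={job_A:*/5, job_D:*/13}
Final interval of job_D = 13
Next fire of job_D after T=226: (226//13+1)*13 = 234

Answer: interval=13 next_fire=234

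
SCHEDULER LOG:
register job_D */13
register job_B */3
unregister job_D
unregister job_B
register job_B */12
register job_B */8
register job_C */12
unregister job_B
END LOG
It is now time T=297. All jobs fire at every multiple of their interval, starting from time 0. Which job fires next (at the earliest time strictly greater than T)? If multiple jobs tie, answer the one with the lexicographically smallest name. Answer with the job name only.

Answer: job_C

Derivation:
Op 1: register job_D */13 -> active={job_D:*/13}
Op 2: register job_B */3 -> active={job_B:*/3, job_D:*/13}
Op 3: unregister job_D -> active={job_B:*/3}
Op 4: unregister job_B -> active={}
Op 5: register job_B */12 -> active={job_B:*/12}
Op 6: register job_B */8 -> active={job_B:*/8}
Op 7: register job_C */12 -> active={job_B:*/8, job_C:*/12}
Op 8: unregister job_B -> active={job_C:*/12}
  job_C: interval 12, next fire after T=297 is 300
Earliest = 300, winner (lex tiebreak) = job_C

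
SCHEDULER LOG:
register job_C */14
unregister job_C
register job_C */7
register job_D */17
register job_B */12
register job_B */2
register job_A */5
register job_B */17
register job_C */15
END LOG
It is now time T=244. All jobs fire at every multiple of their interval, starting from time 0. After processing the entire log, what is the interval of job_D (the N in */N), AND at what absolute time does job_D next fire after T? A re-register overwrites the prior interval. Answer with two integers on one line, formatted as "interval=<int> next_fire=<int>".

Answer: interval=17 next_fire=255

Derivation:
Op 1: register job_C */14 -> active={job_C:*/14}
Op 2: unregister job_C -> active={}
Op 3: register job_C */7 -> active={job_C:*/7}
Op 4: register job_D */17 -> active={job_C:*/7, job_D:*/17}
Op 5: register job_B */12 -> active={job_B:*/12, job_C:*/7, job_D:*/17}
Op 6: register job_B */2 -> active={job_B:*/2, job_C:*/7, job_D:*/17}
Op 7: register job_A */5 -> active={job_A:*/5, job_B:*/2, job_C:*/7, job_D:*/17}
Op 8: register job_B */17 -> active={job_A:*/5, job_B:*/17, job_C:*/7, job_D:*/17}
Op 9: register job_C */15 -> active={job_A:*/5, job_B:*/17, job_C:*/15, job_D:*/17}
Final interval of job_D = 17
Next fire of job_D after T=244: (244//17+1)*17 = 255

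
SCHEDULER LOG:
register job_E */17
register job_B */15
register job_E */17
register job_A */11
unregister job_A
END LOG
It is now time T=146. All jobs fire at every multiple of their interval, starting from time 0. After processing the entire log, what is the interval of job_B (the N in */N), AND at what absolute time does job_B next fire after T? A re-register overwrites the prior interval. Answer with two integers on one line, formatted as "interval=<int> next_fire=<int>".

Answer: interval=15 next_fire=150

Derivation:
Op 1: register job_E */17 -> active={job_E:*/17}
Op 2: register job_B */15 -> active={job_B:*/15, job_E:*/17}
Op 3: register job_E */17 -> active={job_B:*/15, job_E:*/17}
Op 4: register job_A */11 -> active={job_A:*/11, job_B:*/15, job_E:*/17}
Op 5: unregister job_A -> active={job_B:*/15, job_E:*/17}
Final interval of job_B = 15
Next fire of job_B after T=146: (146//15+1)*15 = 150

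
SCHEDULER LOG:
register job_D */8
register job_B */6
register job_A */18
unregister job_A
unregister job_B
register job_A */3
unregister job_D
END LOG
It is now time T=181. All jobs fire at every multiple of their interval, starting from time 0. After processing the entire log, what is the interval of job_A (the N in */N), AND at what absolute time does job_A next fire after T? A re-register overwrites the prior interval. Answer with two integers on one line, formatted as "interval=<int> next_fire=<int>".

Op 1: register job_D */8 -> active={job_D:*/8}
Op 2: register job_B */6 -> active={job_B:*/6, job_D:*/8}
Op 3: register job_A */18 -> active={job_A:*/18, job_B:*/6, job_D:*/8}
Op 4: unregister job_A -> active={job_B:*/6, job_D:*/8}
Op 5: unregister job_B -> active={job_D:*/8}
Op 6: register job_A */3 -> active={job_A:*/3, job_D:*/8}
Op 7: unregister job_D -> active={job_A:*/3}
Final interval of job_A = 3
Next fire of job_A after T=181: (181//3+1)*3 = 183

Answer: interval=3 next_fire=183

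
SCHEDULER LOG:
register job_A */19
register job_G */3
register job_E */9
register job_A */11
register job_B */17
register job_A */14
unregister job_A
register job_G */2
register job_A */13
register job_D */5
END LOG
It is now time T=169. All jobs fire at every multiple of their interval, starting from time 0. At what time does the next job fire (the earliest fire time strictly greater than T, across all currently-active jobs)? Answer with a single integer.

Answer: 170

Derivation:
Op 1: register job_A */19 -> active={job_A:*/19}
Op 2: register job_G */3 -> active={job_A:*/19, job_G:*/3}
Op 3: register job_E */9 -> active={job_A:*/19, job_E:*/9, job_G:*/3}
Op 4: register job_A */11 -> active={job_A:*/11, job_E:*/9, job_G:*/3}
Op 5: register job_B */17 -> active={job_A:*/11, job_B:*/17, job_E:*/9, job_G:*/3}
Op 6: register job_A */14 -> active={job_A:*/14, job_B:*/17, job_E:*/9, job_G:*/3}
Op 7: unregister job_A -> active={job_B:*/17, job_E:*/9, job_G:*/3}
Op 8: register job_G */2 -> active={job_B:*/17, job_E:*/9, job_G:*/2}
Op 9: register job_A */13 -> active={job_A:*/13, job_B:*/17, job_E:*/9, job_G:*/2}
Op 10: register job_D */5 -> active={job_A:*/13, job_B:*/17, job_D:*/5, job_E:*/9, job_G:*/2}
  job_A: interval 13, next fire after T=169 is 182
  job_B: interval 17, next fire after T=169 is 170
  job_D: interval 5, next fire after T=169 is 170
  job_E: interval 9, next fire after T=169 is 171
  job_G: interval 2, next fire after T=169 is 170
Earliest fire time = 170 (job job_B)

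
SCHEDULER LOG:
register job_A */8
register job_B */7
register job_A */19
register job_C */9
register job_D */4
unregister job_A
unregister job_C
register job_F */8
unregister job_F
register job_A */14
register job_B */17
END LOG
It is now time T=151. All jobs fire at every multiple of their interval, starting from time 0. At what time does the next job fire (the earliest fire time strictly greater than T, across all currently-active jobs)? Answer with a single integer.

Op 1: register job_A */8 -> active={job_A:*/8}
Op 2: register job_B */7 -> active={job_A:*/8, job_B:*/7}
Op 3: register job_A */19 -> active={job_A:*/19, job_B:*/7}
Op 4: register job_C */9 -> active={job_A:*/19, job_B:*/7, job_C:*/9}
Op 5: register job_D */4 -> active={job_A:*/19, job_B:*/7, job_C:*/9, job_D:*/4}
Op 6: unregister job_A -> active={job_B:*/7, job_C:*/9, job_D:*/4}
Op 7: unregister job_C -> active={job_B:*/7, job_D:*/4}
Op 8: register job_F */8 -> active={job_B:*/7, job_D:*/4, job_F:*/8}
Op 9: unregister job_F -> active={job_B:*/7, job_D:*/4}
Op 10: register job_A */14 -> active={job_A:*/14, job_B:*/7, job_D:*/4}
Op 11: register job_B */17 -> active={job_A:*/14, job_B:*/17, job_D:*/4}
  job_A: interval 14, next fire after T=151 is 154
  job_B: interval 17, next fire after T=151 is 153
  job_D: interval 4, next fire after T=151 is 152
Earliest fire time = 152 (job job_D)

Answer: 152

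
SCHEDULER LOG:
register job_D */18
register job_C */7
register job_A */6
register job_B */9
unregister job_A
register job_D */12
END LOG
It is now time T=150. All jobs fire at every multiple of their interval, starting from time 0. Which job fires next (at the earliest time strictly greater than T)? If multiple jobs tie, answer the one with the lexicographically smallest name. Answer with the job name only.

Op 1: register job_D */18 -> active={job_D:*/18}
Op 2: register job_C */7 -> active={job_C:*/7, job_D:*/18}
Op 3: register job_A */6 -> active={job_A:*/6, job_C:*/7, job_D:*/18}
Op 4: register job_B */9 -> active={job_A:*/6, job_B:*/9, job_C:*/7, job_D:*/18}
Op 5: unregister job_A -> active={job_B:*/9, job_C:*/7, job_D:*/18}
Op 6: register job_D */12 -> active={job_B:*/9, job_C:*/7, job_D:*/12}
  job_B: interval 9, next fire after T=150 is 153
  job_C: interval 7, next fire after T=150 is 154
  job_D: interval 12, next fire after T=150 is 156
Earliest = 153, winner (lex tiebreak) = job_B

Answer: job_B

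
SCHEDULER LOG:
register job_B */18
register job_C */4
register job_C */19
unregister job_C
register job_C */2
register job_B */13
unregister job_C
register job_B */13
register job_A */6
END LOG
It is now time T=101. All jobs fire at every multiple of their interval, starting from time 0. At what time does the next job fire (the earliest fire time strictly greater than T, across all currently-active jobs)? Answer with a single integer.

Op 1: register job_B */18 -> active={job_B:*/18}
Op 2: register job_C */4 -> active={job_B:*/18, job_C:*/4}
Op 3: register job_C */19 -> active={job_B:*/18, job_C:*/19}
Op 4: unregister job_C -> active={job_B:*/18}
Op 5: register job_C */2 -> active={job_B:*/18, job_C:*/2}
Op 6: register job_B */13 -> active={job_B:*/13, job_C:*/2}
Op 7: unregister job_C -> active={job_B:*/13}
Op 8: register job_B */13 -> active={job_B:*/13}
Op 9: register job_A */6 -> active={job_A:*/6, job_B:*/13}
  job_A: interval 6, next fire after T=101 is 102
  job_B: interval 13, next fire after T=101 is 104
Earliest fire time = 102 (job job_A)

Answer: 102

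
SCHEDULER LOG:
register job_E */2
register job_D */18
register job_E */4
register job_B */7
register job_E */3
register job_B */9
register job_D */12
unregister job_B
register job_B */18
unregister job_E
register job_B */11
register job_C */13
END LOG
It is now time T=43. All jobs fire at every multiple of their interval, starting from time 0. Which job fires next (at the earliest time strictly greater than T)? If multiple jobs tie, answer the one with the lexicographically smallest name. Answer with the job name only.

Answer: job_B

Derivation:
Op 1: register job_E */2 -> active={job_E:*/2}
Op 2: register job_D */18 -> active={job_D:*/18, job_E:*/2}
Op 3: register job_E */4 -> active={job_D:*/18, job_E:*/4}
Op 4: register job_B */7 -> active={job_B:*/7, job_D:*/18, job_E:*/4}
Op 5: register job_E */3 -> active={job_B:*/7, job_D:*/18, job_E:*/3}
Op 6: register job_B */9 -> active={job_B:*/9, job_D:*/18, job_E:*/3}
Op 7: register job_D */12 -> active={job_B:*/9, job_D:*/12, job_E:*/3}
Op 8: unregister job_B -> active={job_D:*/12, job_E:*/3}
Op 9: register job_B */18 -> active={job_B:*/18, job_D:*/12, job_E:*/3}
Op 10: unregister job_E -> active={job_B:*/18, job_D:*/12}
Op 11: register job_B */11 -> active={job_B:*/11, job_D:*/12}
Op 12: register job_C */13 -> active={job_B:*/11, job_C:*/13, job_D:*/12}
  job_B: interval 11, next fire after T=43 is 44
  job_C: interval 13, next fire after T=43 is 52
  job_D: interval 12, next fire after T=43 is 48
Earliest = 44, winner (lex tiebreak) = job_B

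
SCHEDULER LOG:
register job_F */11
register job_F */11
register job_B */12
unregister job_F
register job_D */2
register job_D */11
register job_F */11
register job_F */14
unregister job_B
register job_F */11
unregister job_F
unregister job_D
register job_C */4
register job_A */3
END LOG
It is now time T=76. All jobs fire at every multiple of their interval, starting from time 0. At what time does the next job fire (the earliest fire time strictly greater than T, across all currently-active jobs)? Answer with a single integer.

Op 1: register job_F */11 -> active={job_F:*/11}
Op 2: register job_F */11 -> active={job_F:*/11}
Op 3: register job_B */12 -> active={job_B:*/12, job_F:*/11}
Op 4: unregister job_F -> active={job_B:*/12}
Op 5: register job_D */2 -> active={job_B:*/12, job_D:*/2}
Op 6: register job_D */11 -> active={job_B:*/12, job_D:*/11}
Op 7: register job_F */11 -> active={job_B:*/12, job_D:*/11, job_F:*/11}
Op 8: register job_F */14 -> active={job_B:*/12, job_D:*/11, job_F:*/14}
Op 9: unregister job_B -> active={job_D:*/11, job_F:*/14}
Op 10: register job_F */11 -> active={job_D:*/11, job_F:*/11}
Op 11: unregister job_F -> active={job_D:*/11}
Op 12: unregister job_D -> active={}
Op 13: register job_C */4 -> active={job_C:*/4}
Op 14: register job_A */3 -> active={job_A:*/3, job_C:*/4}
  job_A: interval 3, next fire after T=76 is 78
  job_C: interval 4, next fire after T=76 is 80
Earliest fire time = 78 (job job_A)

Answer: 78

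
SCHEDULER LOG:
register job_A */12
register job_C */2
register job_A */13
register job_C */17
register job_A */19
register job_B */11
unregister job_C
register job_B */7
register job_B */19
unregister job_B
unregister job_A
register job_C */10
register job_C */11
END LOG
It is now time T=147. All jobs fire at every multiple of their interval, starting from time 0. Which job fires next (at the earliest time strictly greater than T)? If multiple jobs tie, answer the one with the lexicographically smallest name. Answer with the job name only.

Op 1: register job_A */12 -> active={job_A:*/12}
Op 2: register job_C */2 -> active={job_A:*/12, job_C:*/2}
Op 3: register job_A */13 -> active={job_A:*/13, job_C:*/2}
Op 4: register job_C */17 -> active={job_A:*/13, job_C:*/17}
Op 5: register job_A */19 -> active={job_A:*/19, job_C:*/17}
Op 6: register job_B */11 -> active={job_A:*/19, job_B:*/11, job_C:*/17}
Op 7: unregister job_C -> active={job_A:*/19, job_B:*/11}
Op 8: register job_B */7 -> active={job_A:*/19, job_B:*/7}
Op 9: register job_B */19 -> active={job_A:*/19, job_B:*/19}
Op 10: unregister job_B -> active={job_A:*/19}
Op 11: unregister job_A -> active={}
Op 12: register job_C */10 -> active={job_C:*/10}
Op 13: register job_C */11 -> active={job_C:*/11}
  job_C: interval 11, next fire after T=147 is 154
Earliest = 154, winner (lex tiebreak) = job_C

Answer: job_C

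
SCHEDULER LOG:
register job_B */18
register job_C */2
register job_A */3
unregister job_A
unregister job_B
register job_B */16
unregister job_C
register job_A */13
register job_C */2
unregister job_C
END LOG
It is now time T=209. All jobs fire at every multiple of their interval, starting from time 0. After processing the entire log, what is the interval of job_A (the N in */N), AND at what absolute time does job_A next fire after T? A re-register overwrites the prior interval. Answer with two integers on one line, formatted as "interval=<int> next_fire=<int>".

Answer: interval=13 next_fire=221

Derivation:
Op 1: register job_B */18 -> active={job_B:*/18}
Op 2: register job_C */2 -> active={job_B:*/18, job_C:*/2}
Op 3: register job_A */3 -> active={job_A:*/3, job_B:*/18, job_C:*/2}
Op 4: unregister job_A -> active={job_B:*/18, job_C:*/2}
Op 5: unregister job_B -> active={job_C:*/2}
Op 6: register job_B */16 -> active={job_B:*/16, job_C:*/2}
Op 7: unregister job_C -> active={job_B:*/16}
Op 8: register job_A */13 -> active={job_A:*/13, job_B:*/16}
Op 9: register job_C */2 -> active={job_A:*/13, job_B:*/16, job_C:*/2}
Op 10: unregister job_C -> active={job_A:*/13, job_B:*/16}
Final interval of job_A = 13
Next fire of job_A after T=209: (209//13+1)*13 = 221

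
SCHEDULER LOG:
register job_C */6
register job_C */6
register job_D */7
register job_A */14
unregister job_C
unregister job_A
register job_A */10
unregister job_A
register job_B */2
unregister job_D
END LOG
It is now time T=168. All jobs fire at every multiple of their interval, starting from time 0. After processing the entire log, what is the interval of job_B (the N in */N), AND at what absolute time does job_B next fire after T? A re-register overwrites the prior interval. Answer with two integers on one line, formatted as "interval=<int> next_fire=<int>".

Answer: interval=2 next_fire=170

Derivation:
Op 1: register job_C */6 -> active={job_C:*/6}
Op 2: register job_C */6 -> active={job_C:*/6}
Op 3: register job_D */7 -> active={job_C:*/6, job_D:*/7}
Op 4: register job_A */14 -> active={job_A:*/14, job_C:*/6, job_D:*/7}
Op 5: unregister job_C -> active={job_A:*/14, job_D:*/7}
Op 6: unregister job_A -> active={job_D:*/7}
Op 7: register job_A */10 -> active={job_A:*/10, job_D:*/7}
Op 8: unregister job_A -> active={job_D:*/7}
Op 9: register job_B */2 -> active={job_B:*/2, job_D:*/7}
Op 10: unregister job_D -> active={job_B:*/2}
Final interval of job_B = 2
Next fire of job_B after T=168: (168//2+1)*2 = 170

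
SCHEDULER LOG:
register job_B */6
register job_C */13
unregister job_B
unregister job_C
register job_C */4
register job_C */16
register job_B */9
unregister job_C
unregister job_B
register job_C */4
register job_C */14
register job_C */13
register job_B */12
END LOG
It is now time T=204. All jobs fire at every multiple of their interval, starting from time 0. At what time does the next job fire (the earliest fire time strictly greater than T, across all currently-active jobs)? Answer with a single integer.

Op 1: register job_B */6 -> active={job_B:*/6}
Op 2: register job_C */13 -> active={job_B:*/6, job_C:*/13}
Op 3: unregister job_B -> active={job_C:*/13}
Op 4: unregister job_C -> active={}
Op 5: register job_C */4 -> active={job_C:*/4}
Op 6: register job_C */16 -> active={job_C:*/16}
Op 7: register job_B */9 -> active={job_B:*/9, job_C:*/16}
Op 8: unregister job_C -> active={job_B:*/9}
Op 9: unregister job_B -> active={}
Op 10: register job_C */4 -> active={job_C:*/4}
Op 11: register job_C */14 -> active={job_C:*/14}
Op 12: register job_C */13 -> active={job_C:*/13}
Op 13: register job_B */12 -> active={job_B:*/12, job_C:*/13}
  job_B: interval 12, next fire after T=204 is 216
  job_C: interval 13, next fire after T=204 is 208
Earliest fire time = 208 (job job_C)

Answer: 208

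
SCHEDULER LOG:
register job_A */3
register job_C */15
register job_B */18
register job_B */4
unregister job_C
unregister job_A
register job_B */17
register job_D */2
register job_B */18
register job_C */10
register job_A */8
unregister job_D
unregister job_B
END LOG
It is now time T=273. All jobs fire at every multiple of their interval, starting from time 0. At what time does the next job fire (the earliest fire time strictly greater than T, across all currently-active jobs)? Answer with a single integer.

Answer: 280

Derivation:
Op 1: register job_A */3 -> active={job_A:*/3}
Op 2: register job_C */15 -> active={job_A:*/3, job_C:*/15}
Op 3: register job_B */18 -> active={job_A:*/3, job_B:*/18, job_C:*/15}
Op 4: register job_B */4 -> active={job_A:*/3, job_B:*/4, job_C:*/15}
Op 5: unregister job_C -> active={job_A:*/3, job_B:*/4}
Op 6: unregister job_A -> active={job_B:*/4}
Op 7: register job_B */17 -> active={job_B:*/17}
Op 8: register job_D */2 -> active={job_B:*/17, job_D:*/2}
Op 9: register job_B */18 -> active={job_B:*/18, job_D:*/2}
Op 10: register job_C */10 -> active={job_B:*/18, job_C:*/10, job_D:*/2}
Op 11: register job_A */8 -> active={job_A:*/8, job_B:*/18, job_C:*/10, job_D:*/2}
Op 12: unregister job_D -> active={job_A:*/8, job_B:*/18, job_C:*/10}
Op 13: unregister job_B -> active={job_A:*/8, job_C:*/10}
  job_A: interval 8, next fire after T=273 is 280
  job_C: interval 10, next fire after T=273 is 280
Earliest fire time = 280 (job job_A)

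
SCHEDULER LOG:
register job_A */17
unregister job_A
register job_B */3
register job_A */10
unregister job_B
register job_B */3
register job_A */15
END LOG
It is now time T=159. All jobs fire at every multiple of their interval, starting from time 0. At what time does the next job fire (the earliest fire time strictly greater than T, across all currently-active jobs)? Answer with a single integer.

Answer: 162

Derivation:
Op 1: register job_A */17 -> active={job_A:*/17}
Op 2: unregister job_A -> active={}
Op 3: register job_B */3 -> active={job_B:*/3}
Op 4: register job_A */10 -> active={job_A:*/10, job_B:*/3}
Op 5: unregister job_B -> active={job_A:*/10}
Op 6: register job_B */3 -> active={job_A:*/10, job_B:*/3}
Op 7: register job_A */15 -> active={job_A:*/15, job_B:*/3}
  job_A: interval 15, next fire after T=159 is 165
  job_B: interval 3, next fire after T=159 is 162
Earliest fire time = 162 (job job_B)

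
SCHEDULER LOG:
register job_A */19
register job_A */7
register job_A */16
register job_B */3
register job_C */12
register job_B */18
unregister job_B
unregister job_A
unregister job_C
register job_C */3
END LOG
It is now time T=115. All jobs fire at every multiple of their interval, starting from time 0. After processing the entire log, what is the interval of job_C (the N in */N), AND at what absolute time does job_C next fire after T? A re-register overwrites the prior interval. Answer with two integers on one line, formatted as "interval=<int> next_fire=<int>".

Answer: interval=3 next_fire=117

Derivation:
Op 1: register job_A */19 -> active={job_A:*/19}
Op 2: register job_A */7 -> active={job_A:*/7}
Op 3: register job_A */16 -> active={job_A:*/16}
Op 4: register job_B */3 -> active={job_A:*/16, job_B:*/3}
Op 5: register job_C */12 -> active={job_A:*/16, job_B:*/3, job_C:*/12}
Op 6: register job_B */18 -> active={job_A:*/16, job_B:*/18, job_C:*/12}
Op 7: unregister job_B -> active={job_A:*/16, job_C:*/12}
Op 8: unregister job_A -> active={job_C:*/12}
Op 9: unregister job_C -> active={}
Op 10: register job_C */3 -> active={job_C:*/3}
Final interval of job_C = 3
Next fire of job_C after T=115: (115//3+1)*3 = 117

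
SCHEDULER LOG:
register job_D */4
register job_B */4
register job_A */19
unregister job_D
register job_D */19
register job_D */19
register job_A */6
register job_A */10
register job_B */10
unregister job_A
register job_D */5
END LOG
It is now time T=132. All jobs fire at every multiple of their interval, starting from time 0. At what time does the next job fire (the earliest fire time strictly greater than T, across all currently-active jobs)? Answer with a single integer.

Answer: 135

Derivation:
Op 1: register job_D */4 -> active={job_D:*/4}
Op 2: register job_B */4 -> active={job_B:*/4, job_D:*/4}
Op 3: register job_A */19 -> active={job_A:*/19, job_B:*/4, job_D:*/4}
Op 4: unregister job_D -> active={job_A:*/19, job_B:*/4}
Op 5: register job_D */19 -> active={job_A:*/19, job_B:*/4, job_D:*/19}
Op 6: register job_D */19 -> active={job_A:*/19, job_B:*/4, job_D:*/19}
Op 7: register job_A */6 -> active={job_A:*/6, job_B:*/4, job_D:*/19}
Op 8: register job_A */10 -> active={job_A:*/10, job_B:*/4, job_D:*/19}
Op 9: register job_B */10 -> active={job_A:*/10, job_B:*/10, job_D:*/19}
Op 10: unregister job_A -> active={job_B:*/10, job_D:*/19}
Op 11: register job_D */5 -> active={job_B:*/10, job_D:*/5}
  job_B: interval 10, next fire after T=132 is 140
  job_D: interval 5, next fire after T=132 is 135
Earliest fire time = 135 (job job_D)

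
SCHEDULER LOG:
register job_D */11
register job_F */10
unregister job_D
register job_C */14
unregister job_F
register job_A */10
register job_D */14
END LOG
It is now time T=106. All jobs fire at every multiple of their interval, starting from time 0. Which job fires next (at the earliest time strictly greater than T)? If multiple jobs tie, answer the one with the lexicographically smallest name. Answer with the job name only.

Answer: job_A

Derivation:
Op 1: register job_D */11 -> active={job_D:*/11}
Op 2: register job_F */10 -> active={job_D:*/11, job_F:*/10}
Op 3: unregister job_D -> active={job_F:*/10}
Op 4: register job_C */14 -> active={job_C:*/14, job_F:*/10}
Op 5: unregister job_F -> active={job_C:*/14}
Op 6: register job_A */10 -> active={job_A:*/10, job_C:*/14}
Op 7: register job_D */14 -> active={job_A:*/10, job_C:*/14, job_D:*/14}
  job_A: interval 10, next fire after T=106 is 110
  job_C: interval 14, next fire after T=106 is 112
  job_D: interval 14, next fire after T=106 is 112
Earliest = 110, winner (lex tiebreak) = job_A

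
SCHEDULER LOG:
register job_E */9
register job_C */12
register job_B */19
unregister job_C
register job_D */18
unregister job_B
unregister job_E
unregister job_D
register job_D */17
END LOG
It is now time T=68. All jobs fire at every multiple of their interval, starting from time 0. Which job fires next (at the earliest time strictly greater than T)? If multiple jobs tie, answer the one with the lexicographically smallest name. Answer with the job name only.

Op 1: register job_E */9 -> active={job_E:*/9}
Op 2: register job_C */12 -> active={job_C:*/12, job_E:*/9}
Op 3: register job_B */19 -> active={job_B:*/19, job_C:*/12, job_E:*/9}
Op 4: unregister job_C -> active={job_B:*/19, job_E:*/9}
Op 5: register job_D */18 -> active={job_B:*/19, job_D:*/18, job_E:*/9}
Op 6: unregister job_B -> active={job_D:*/18, job_E:*/9}
Op 7: unregister job_E -> active={job_D:*/18}
Op 8: unregister job_D -> active={}
Op 9: register job_D */17 -> active={job_D:*/17}
  job_D: interval 17, next fire after T=68 is 85
Earliest = 85, winner (lex tiebreak) = job_D

Answer: job_D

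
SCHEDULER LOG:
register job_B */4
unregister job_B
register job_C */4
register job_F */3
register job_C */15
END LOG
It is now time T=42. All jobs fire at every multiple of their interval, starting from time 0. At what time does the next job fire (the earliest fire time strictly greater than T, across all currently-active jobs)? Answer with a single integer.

Op 1: register job_B */4 -> active={job_B:*/4}
Op 2: unregister job_B -> active={}
Op 3: register job_C */4 -> active={job_C:*/4}
Op 4: register job_F */3 -> active={job_C:*/4, job_F:*/3}
Op 5: register job_C */15 -> active={job_C:*/15, job_F:*/3}
  job_C: interval 15, next fire after T=42 is 45
  job_F: interval 3, next fire after T=42 is 45
Earliest fire time = 45 (job job_C)

Answer: 45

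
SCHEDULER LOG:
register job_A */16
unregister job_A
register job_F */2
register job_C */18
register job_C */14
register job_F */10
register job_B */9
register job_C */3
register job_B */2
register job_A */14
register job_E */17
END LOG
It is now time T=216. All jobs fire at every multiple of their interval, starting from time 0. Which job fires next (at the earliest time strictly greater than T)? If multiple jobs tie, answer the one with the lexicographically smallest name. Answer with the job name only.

Op 1: register job_A */16 -> active={job_A:*/16}
Op 2: unregister job_A -> active={}
Op 3: register job_F */2 -> active={job_F:*/2}
Op 4: register job_C */18 -> active={job_C:*/18, job_F:*/2}
Op 5: register job_C */14 -> active={job_C:*/14, job_F:*/2}
Op 6: register job_F */10 -> active={job_C:*/14, job_F:*/10}
Op 7: register job_B */9 -> active={job_B:*/9, job_C:*/14, job_F:*/10}
Op 8: register job_C */3 -> active={job_B:*/9, job_C:*/3, job_F:*/10}
Op 9: register job_B */2 -> active={job_B:*/2, job_C:*/3, job_F:*/10}
Op 10: register job_A */14 -> active={job_A:*/14, job_B:*/2, job_C:*/3, job_F:*/10}
Op 11: register job_E */17 -> active={job_A:*/14, job_B:*/2, job_C:*/3, job_E:*/17, job_F:*/10}
  job_A: interval 14, next fire after T=216 is 224
  job_B: interval 2, next fire after T=216 is 218
  job_C: interval 3, next fire after T=216 is 219
  job_E: interval 17, next fire after T=216 is 221
  job_F: interval 10, next fire after T=216 is 220
Earliest = 218, winner (lex tiebreak) = job_B

Answer: job_B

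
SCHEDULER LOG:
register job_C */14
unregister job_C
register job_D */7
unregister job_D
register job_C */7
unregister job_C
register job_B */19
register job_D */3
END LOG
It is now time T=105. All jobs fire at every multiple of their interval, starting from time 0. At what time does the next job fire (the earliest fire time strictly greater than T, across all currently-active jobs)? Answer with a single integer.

Op 1: register job_C */14 -> active={job_C:*/14}
Op 2: unregister job_C -> active={}
Op 3: register job_D */7 -> active={job_D:*/7}
Op 4: unregister job_D -> active={}
Op 5: register job_C */7 -> active={job_C:*/7}
Op 6: unregister job_C -> active={}
Op 7: register job_B */19 -> active={job_B:*/19}
Op 8: register job_D */3 -> active={job_B:*/19, job_D:*/3}
  job_B: interval 19, next fire after T=105 is 114
  job_D: interval 3, next fire after T=105 is 108
Earliest fire time = 108 (job job_D)

Answer: 108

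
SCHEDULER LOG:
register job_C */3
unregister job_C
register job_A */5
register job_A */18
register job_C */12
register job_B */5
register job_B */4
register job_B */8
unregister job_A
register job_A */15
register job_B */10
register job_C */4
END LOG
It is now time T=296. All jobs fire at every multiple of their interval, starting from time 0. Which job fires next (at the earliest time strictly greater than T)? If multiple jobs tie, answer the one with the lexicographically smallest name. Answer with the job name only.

Op 1: register job_C */3 -> active={job_C:*/3}
Op 2: unregister job_C -> active={}
Op 3: register job_A */5 -> active={job_A:*/5}
Op 4: register job_A */18 -> active={job_A:*/18}
Op 5: register job_C */12 -> active={job_A:*/18, job_C:*/12}
Op 6: register job_B */5 -> active={job_A:*/18, job_B:*/5, job_C:*/12}
Op 7: register job_B */4 -> active={job_A:*/18, job_B:*/4, job_C:*/12}
Op 8: register job_B */8 -> active={job_A:*/18, job_B:*/8, job_C:*/12}
Op 9: unregister job_A -> active={job_B:*/8, job_C:*/12}
Op 10: register job_A */15 -> active={job_A:*/15, job_B:*/8, job_C:*/12}
Op 11: register job_B */10 -> active={job_A:*/15, job_B:*/10, job_C:*/12}
Op 12: register job_C */4 -> active={job_A:*/15, job_B:*/10, job_C:*/4}
  job_A: interval 15, next fire after T=296 is 300
  job_B: interval 10, next fire after T=296 is 300
  job_C: interval 4, next fire after T=296 is 300
Earliest = 300, winner (lex tiebreak) = job_A

Answer: job_A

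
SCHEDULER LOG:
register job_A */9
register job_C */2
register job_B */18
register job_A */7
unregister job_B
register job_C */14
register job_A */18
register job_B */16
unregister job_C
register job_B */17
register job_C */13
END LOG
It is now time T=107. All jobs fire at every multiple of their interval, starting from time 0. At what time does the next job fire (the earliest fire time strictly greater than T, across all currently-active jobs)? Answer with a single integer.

Answer: 108

Derivation:
Op 1: register job_A */9 -> active={job_A:*/9}
Op 2: register job_C */2 -> active={job_A:*/9, job_C:*/2}
Op 3: register job_B */18 -> active={job_A:*/9, job_B:*/18, job_C:*/2}
Op 4: register job_A */7 -> active={job_A:*/7, job_B:*/18, job_C:*/2}
Op 5: unregister job_B -> active={job_A:*/7, job_C:*/2}
Op 6: register job_C */14 -> active={job_A:*/7, job_C:*/14}
Op 7: register job_A */18 -> active={job_A:*/18, job_C:*/14}
Op 8: register job_B */16 -> active={job_A:*/18, job_B:*/16, job_C:*/14}
Op 9: unregister job_C -> active={job_A:*/18, job_B:*/16}
Op 10: register job_B */17 -> active={job_A:*/18, job_B:*/17}
Op 11: register job_C */13 -> active={job_A:*/18, job_B:*/17, job_C:*/13}
  job_A: interval 18, next fire after T=107 is 108
  job_B: interval 17, next fire after T=107 is 119
  job_C: interval 13, next fire after T=107 is 117
Earliest fire time = 108 (job job_A)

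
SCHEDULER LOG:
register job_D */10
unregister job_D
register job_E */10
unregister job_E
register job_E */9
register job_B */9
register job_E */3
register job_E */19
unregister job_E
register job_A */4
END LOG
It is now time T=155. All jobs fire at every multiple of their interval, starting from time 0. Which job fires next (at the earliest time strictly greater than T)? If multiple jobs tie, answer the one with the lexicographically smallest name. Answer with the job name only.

Answer: job_A

Derivation:
Op 1: register job_D */10 -> active={job_D:*/10}
Op 2: unregister job_D -> active={}
Op 3: register job_E */10 -> active={job_E:*/10}
Op 4: unregister job_E -> active={}
Op 5: register job_E */9 -> active={job_E:*/9}
Op 6: register job_B */9 -> active={job_B:*/9, job_E:*/9}
Op 7: register job_E */3 -> active={job_B:*/9, job_E:*/3}
Op 8: register job_E */19 -> active={job_B:*/9, job_E:*/19}
Op 9: unregister job_E -> active={job_B:*/9}
Op 10: register job_A */4 -> active={job_A:*/4, job_B:*/9}
  job_A: interval 4, next fire after T=155 is 156
  job_B: interval 9, next fire after T=155 is 162
Earliest = 156, winner (lex tiebreak) = job_A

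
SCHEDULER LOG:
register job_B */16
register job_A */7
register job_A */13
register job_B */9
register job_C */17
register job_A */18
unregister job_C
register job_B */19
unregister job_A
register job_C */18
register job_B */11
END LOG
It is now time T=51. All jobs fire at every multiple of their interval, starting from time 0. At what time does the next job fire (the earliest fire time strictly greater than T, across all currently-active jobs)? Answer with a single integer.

Answer: 54

Derivation:
Op 1: register job_B */16 -> active={job_B:*/16}
Op 2: register job_A */7 -> active={job_A:*/7, job_B:*/16}
Op 3: register job_A */13 -> active={job_A:*/13, job_B:*/16}
Op 4: register job_B */9 -> active={job_A:*/13, job_B:*/9}
Op 5: register job_C */17 -> active={job_A:*/13, job_B:*/9, job_C:*/17}
Op 6: register job_A */18 -> active={job_A:*/18, job_B:*/9, job_C:*/17}
Op 7: unregister job_C -> active={job_A:*/18, job_B:*/9}
Op 8: register job_B */19 -> active={job_A:*/18, job_B:*/19}
Op 9: unregister job_A -> active={job_B:*/19}
Op 10: register job_C */18 -> active={job_B:*/19, job_C:*/18}
Op 11: register job_B */11 -> active={job_B:*/11, job_C:*/18}
  job_B: interval 11, next fire after T=51 is 55
  job_C: interval 18, next fire after T=51 is 54
Earliest fire time = 54 (job job_C)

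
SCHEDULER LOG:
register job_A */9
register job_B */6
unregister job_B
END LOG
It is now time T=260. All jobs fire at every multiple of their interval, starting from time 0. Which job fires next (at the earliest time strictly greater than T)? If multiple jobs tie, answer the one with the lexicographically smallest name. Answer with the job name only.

Answer: job_A

Derivation:
Op 1: register job_A */9 -> active={job_A:*/9}
Op 2: register job_B */6 -> active={job_A:*/9, job_B:*/6}
Op 3: unregister job_B -> active={job_A:*/9}
  job_A: interval 9, next fire after T=260 is 261
Earliest = 261, winner (lex tiebreak) = job_A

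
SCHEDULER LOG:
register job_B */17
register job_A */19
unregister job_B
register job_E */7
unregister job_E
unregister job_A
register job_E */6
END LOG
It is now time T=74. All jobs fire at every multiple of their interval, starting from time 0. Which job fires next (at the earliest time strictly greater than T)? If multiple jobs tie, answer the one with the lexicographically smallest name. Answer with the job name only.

Answer: job_E

Derivation:
Op 1: register job_B */17 -> active={job_B:*/17}
Op 2: register job_A */19 -> active={job_A:*/19, job_B:*/17}
Op 3: unregister job_B -> active={job_A:*/19}
Op 4: register job_E */7 -> active={job_A:*/19, job_E:*/7}
Op 5: unregister job_E -> active={job_A:*/19}
Op 6: unregister job_A -> active={}
Op 7: register job_E */6 -> active={job_E:*/6}
  job_E: interval 6, next fire after T=74 is 78
Earliest = 78, winner (lex tiebreak) = job_E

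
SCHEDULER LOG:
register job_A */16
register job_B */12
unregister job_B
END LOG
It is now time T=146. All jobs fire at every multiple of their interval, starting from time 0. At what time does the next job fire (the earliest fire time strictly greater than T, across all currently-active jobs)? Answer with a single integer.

Op 1: register job_A */16 -> active={job_A:*/16}
Op 2: register job_B */12 -> active={job_A:*/16, job_B:*/12}
Op 3: unregister job_B -> active={job_A:*/16}
  job_A: interval 16, next fire after T=146 is 160
Earliest fire time = 160 (job job_A)

Answer: 160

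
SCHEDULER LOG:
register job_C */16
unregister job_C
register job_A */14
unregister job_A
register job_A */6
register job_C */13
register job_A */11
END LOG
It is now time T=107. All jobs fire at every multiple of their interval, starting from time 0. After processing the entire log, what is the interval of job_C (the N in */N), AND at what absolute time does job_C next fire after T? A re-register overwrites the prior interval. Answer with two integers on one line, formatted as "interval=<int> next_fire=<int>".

Op 1: register job_C */16 -> active={job_C:*/16}
Op 2: unregister job_C -> active={}
Op 3: register job_A */14 -> active={job_A:*/14}
Op 4: unregister job_A -> active={}
Op 5: register job_A */6 -> active={job_A:*/6}
Op 6: register job_C */13 -> active={job_A:*/6, job_C:*/13}
Op 7: register job_A */11 -> active={job_A:*/11, job_C:*/13}
Final interval of job_C = 13
Next fire of job_C after T=107: (107//13+1)*13 = 117

Answer: interval=13 next_fire=117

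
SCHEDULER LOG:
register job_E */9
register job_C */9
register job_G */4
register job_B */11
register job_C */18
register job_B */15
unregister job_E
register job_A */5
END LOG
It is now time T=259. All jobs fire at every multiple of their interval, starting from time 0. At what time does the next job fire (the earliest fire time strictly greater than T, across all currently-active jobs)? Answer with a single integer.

Answer: 260

Derivation:
Op 1: register job_E */9 -> active={job_E:*/9}
Op 2: register job_C */9 -> active={job_C:*/9, job_E:*/9}
Op 3: register job_G */4 -> active={job_C:*/9, job_E:*/9, job_G:*/4}
Op 4: register job_B */11 -> active={job_B:*/11, job_C:*/9, job_E:*/9, job_G:*/4}
Op 5: register job_C */18 -> active={job_B:*/11, job_C:*/18, job_E:*/9, job_G:*/4}
Op 6: register job_B */15 -> active={job_B:*/15, job_C:*/18, job_E:*/9, job_G:*/4}
Op 7: unregister job_E -> active={job_B:*/15, job_C:*/18, job_G:*/4}
Op 8: register job_A */5 -> active={job_A:*/5, job_B:*/15, job_C:*/18, job_G:*/4}
  job_A: interval 5, next fire after T=259 is 260
  job_B: interval 15, next fire after T=259 is 270
  job_C: interval 18, next fire after T=259 is 270
  job_G: interval 4, next fire after T=259 is 260
Earliest fire time = 260 (job job_A)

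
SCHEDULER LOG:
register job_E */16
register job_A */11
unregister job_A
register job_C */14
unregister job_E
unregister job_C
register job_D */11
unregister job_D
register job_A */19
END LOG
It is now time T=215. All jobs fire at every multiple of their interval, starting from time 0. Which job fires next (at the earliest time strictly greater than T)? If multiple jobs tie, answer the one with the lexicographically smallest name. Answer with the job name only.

Answer: job_A

Derivation:
Op 1: register job_E */16 -> active={job_E:*/16}
Op 2: register job_A */11 -> active={job_A:*/11, job_E:*/16}
Op 3: unregister job_A -> active={job_E:*/16}
Op 4: register job_C */14 -> active={job_C:*/14, job_E:*/16}
Op 5: unregister job_E -> active={job_C:*/14}
Op 6: unregister job_C -> active={}
Op 7: register job_D */11 -> active={job_D:*/11}
Op 8: unregister job_D -> active={}
Op 9: register job_A */19 -> active={job_A:*/19}
  job_A: interval 19, next fire after T=215 is 228
Earliest = 228, winner (lex tiebreak) = job_A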